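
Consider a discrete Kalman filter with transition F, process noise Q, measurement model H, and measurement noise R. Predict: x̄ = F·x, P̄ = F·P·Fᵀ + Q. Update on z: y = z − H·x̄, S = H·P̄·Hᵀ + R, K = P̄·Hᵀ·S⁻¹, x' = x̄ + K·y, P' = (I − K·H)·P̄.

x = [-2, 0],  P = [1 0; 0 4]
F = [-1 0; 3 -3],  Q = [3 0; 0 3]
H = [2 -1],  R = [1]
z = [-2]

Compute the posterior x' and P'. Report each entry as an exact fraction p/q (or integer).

x' = [2/7, 186/77]
P' = [17/7 33/7; 33/7 780/77]

x̄ = F·x = [2, -6]
P̄ = F·P·Fᵀ + Q = [4 -3; -3 48]
y = z − H·x̄ = [-12]
S = H·P̄·Hᵀ + R = [77]
K = P̄·Hᵀ·S⁻¹ = [1/7; -54/77]
x' = x̄ + K·y = [2/7, 186/77]
P' = (I − K·H)·P̄ = [17/7 33/7; 33/7 780/77]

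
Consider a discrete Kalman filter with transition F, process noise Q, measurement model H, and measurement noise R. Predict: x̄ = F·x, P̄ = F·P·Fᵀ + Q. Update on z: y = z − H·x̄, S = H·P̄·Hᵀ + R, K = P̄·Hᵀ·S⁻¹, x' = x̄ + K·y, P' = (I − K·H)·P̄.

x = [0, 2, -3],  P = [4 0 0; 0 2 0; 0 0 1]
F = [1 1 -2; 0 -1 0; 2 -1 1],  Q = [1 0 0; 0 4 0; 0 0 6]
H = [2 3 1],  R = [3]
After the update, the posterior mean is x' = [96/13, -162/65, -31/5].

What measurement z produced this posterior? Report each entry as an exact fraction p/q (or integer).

x̄ = F·x = [8, -2, -5]
P̄ = F·P·Fᵀ + Q = [11 -2 4; -2 6 2; 4 2 25]
S = H·P̄·Hᵀ + R = [130]
K = P̄·Hᵀ·S⁻¹ = [2/13; 8/65; 3/10]
x' − x̄ = [-8/13, -32/65, -6/5] = K·y
y = (KᵀK)⁻¹·Kᵀ·(x' − x̄) = [-4]
z = y + H·x̄ = [-4] + [5] = [1]

z = [1]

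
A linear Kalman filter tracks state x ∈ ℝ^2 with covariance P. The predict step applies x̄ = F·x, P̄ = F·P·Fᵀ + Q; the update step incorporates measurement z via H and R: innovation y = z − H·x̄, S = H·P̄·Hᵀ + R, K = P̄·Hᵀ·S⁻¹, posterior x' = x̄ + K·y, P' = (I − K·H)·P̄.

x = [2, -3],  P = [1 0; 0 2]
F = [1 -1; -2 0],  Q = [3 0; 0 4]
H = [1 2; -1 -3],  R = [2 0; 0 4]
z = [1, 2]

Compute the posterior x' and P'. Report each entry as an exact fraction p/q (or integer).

x̄ = F·x = [5, -4]
P̄ = F·P·Fᵀ + Q = [6 -2; -2 8]
y = z − H·x̄ = [4, -5]
S = H·P̄·Hᵀ + R = [32 -44; -44 70]
K = P̄·Hᵀ·S⁻¹ = [35/76 11/38; 3/76 -11/38]
x' = x̄ + K·y = [205/38, -91/38]
P' = (I − K·H)·P̄ = [193/38 -79/38; -79/38 41/38]

x' = [205/38, -91/38]
P' = [193/38 -79/38; -79/38 41/38]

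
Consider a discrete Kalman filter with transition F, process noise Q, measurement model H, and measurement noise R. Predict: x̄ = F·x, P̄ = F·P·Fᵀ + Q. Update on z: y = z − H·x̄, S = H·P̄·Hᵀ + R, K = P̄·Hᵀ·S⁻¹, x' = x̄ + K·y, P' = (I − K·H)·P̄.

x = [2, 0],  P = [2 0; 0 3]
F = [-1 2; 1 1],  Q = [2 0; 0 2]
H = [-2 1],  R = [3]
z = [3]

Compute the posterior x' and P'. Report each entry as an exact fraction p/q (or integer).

x' = [-16/29, 119/58]
P' = [72/29 102/29; 102/29 405/58]

x̄ = F·x = [-2, 2]
P̄ = F·P·Fᵀ + Q = [16 4; 4 7]
y = z − H·x̄ = [-3]
S = H·P̄·Hᵀ + R = [58]
K = P̄·Hᵀ·S⁻¹ = [-14/29; -1/58]
x' = x̄ + K·y = [-16/29, 119/58]
P' = (I − K·H)·P̄ = [72/29 102/29; 102/29 405/58]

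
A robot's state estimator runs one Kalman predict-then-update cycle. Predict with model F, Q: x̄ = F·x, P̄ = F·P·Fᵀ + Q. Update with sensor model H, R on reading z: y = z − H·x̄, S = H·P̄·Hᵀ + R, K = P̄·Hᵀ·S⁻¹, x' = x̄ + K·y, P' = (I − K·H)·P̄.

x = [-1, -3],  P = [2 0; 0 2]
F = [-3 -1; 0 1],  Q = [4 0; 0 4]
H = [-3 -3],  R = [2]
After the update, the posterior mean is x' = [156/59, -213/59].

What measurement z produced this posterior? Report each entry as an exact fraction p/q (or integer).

x̄ = F·x = [6, -3]
P̄ = F·P·Fᵀ + Q = [24 -2; -2 6]
S = H·P̄·Hᵀ + R = [236]
K = P̄·Hᵀ·S⁻¹ = [-33/118; -3/59]
x' − x̄ = [-198/59, -36/59] = K·y
y = (KᵀK)⁻¹·Kᵀ·(x' − x̄) = [12]
z = y + H·x̄ = [12] + [-9] = [3]

z = [3]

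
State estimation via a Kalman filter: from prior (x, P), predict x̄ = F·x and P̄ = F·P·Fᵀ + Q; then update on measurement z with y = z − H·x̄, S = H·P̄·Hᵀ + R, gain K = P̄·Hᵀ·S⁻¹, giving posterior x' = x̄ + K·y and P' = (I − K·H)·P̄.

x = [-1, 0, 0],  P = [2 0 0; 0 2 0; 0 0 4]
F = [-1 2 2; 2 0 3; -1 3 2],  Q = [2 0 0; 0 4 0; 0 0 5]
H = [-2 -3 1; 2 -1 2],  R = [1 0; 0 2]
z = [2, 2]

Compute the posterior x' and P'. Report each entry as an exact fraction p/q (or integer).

x̄ = F·x = [1, -2, 1]
P̄ = F·P·Fᵀ + Q = [28 20 30; 20 48 20; 30 20 41]
y = z − H·x̄ = [-3, -4]
S = H·P̄·Hᵀ + R = [586 -166; -166 406]
K = P̄·Hᵀ·S⁻¹ = [-949/10518 2099/10518; -2553/8765 -353/8765; -5911/105180 29189/105180]
x' = x̄ + K·y = [4969/10518, -8459/8765, 6157/105180]
P' = (I − K·H)·P̄ = [5693/5259 -2074/1753 -15509/10518; -2074/1753 13324/8765 16679/8765; -15509/10518 16679/8765 284353/105180]

x' = [4969/10518, -8459/8765, 6157/105180]
P' = [5693/5259 -2074/1753 -15509/10518; -2074/1753 13324/8765 16679/8765; -15509/10518 16679/8765 284353/105180]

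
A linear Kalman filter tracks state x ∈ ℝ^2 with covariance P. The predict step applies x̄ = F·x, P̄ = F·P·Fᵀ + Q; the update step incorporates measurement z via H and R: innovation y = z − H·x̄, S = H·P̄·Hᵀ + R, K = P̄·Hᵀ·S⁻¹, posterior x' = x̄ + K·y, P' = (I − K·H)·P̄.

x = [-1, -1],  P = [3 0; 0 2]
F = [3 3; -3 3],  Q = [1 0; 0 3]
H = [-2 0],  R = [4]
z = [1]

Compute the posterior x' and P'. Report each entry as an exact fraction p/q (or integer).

x' = [-29/47, -99/94]
P' = [46/47 -9/47; -9/47 2175/47]

x̄ = F·x = [-6, 0]
P̄ = F·P·Fᵀ + Q = [46 -9; -9 48]
y = z − H·x̄ = [-11]
S = H·P̄·Hᵀ + R = [188]
K = P̄·Hᵀ·S⁻¹ = [-23/47; 9/94]
x' = x̄ + K·y = [-29/47, -99/94]
P' = (I − K·H)·P̄ = [46/47 -9/47; -9/47 2175/47]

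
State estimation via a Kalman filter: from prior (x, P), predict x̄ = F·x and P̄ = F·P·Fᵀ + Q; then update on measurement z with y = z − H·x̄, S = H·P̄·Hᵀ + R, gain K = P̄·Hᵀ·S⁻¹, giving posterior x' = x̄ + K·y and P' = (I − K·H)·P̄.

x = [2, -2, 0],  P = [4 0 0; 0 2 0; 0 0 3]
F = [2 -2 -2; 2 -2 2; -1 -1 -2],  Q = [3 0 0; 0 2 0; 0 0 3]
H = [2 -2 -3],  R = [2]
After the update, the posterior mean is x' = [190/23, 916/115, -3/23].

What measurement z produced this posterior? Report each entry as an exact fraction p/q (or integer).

x̄ = F·x = [8, 8, 0]
P̄ = F·P·Fᵀ + Q = [39 12 8; 12 38 -16; 8 -16 21]
S = H·P̄·Hᵀ + R = [115]
K = P̄·Hᵀ·S⁻¹ = [6/23; -4/115; -3/23]
x' − x̄ = [6/23, -4/115, -3/23] = K·y
y = (KᵀK)⁻¹·Kᵀ·(x' − x̄) = [1]
z = y + H·x̄ = [1] + [0] = [1]

z = [1]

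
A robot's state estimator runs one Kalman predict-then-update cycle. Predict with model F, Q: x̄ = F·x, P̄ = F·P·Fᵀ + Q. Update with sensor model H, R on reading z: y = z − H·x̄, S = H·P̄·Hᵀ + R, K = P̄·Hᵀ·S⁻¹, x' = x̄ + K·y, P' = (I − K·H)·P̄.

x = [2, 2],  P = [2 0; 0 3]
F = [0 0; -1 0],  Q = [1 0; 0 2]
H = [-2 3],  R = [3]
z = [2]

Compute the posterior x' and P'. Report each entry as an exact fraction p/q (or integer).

x̄ = F·x = [0, -2]
P̄ = F·P·Fᵀ + Q = [1 0; 0 4]
y = z − H·x̄ = [8]
S = H·P̄·Hᵀ + R = [43]
K = P̄·Hᵀ·S⁻¹ = [-2/43; 12/43]
x' = x̄ + K·y = [-16/43, 10/43]
P' = (I − K·H)·P̄ = [39/43 24/43; 24/43 28/43]

x' = [-16/43, 10/43]
P' = [39/43 24/43; 24/43 28/43]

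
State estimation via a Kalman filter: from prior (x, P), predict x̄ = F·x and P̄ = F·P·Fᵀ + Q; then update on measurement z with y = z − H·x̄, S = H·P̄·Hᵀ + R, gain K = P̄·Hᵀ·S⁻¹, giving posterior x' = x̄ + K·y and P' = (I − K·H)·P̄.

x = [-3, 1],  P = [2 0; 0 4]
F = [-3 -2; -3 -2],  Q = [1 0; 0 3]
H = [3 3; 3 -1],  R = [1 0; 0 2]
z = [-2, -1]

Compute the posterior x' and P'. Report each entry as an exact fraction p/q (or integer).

x̄ = F·x = [7, 7]
P̄ = F·P·Fᵀ + Q = [35 34; 34 37]
y = z − H·x̄ = [-44, -15]
S = H·P̄·Hᵀ + R = [1261 408; 408 150]
K = P̄·Hᵀ·S⁻¹ = [347/3781 5075/22686; 905/3781 -4939/22686]
x' = x̄ + K·y = [-2977/7562, -2011/7562]
P' = (I − K·H)·P̄ = [2711/22686 -2017/22686; -2017/22686 3827/22686]

x' = [-2977/7562, -2011/7562]
P' = [2711/22686 -2017/22686; -2017/22686 3827/22686]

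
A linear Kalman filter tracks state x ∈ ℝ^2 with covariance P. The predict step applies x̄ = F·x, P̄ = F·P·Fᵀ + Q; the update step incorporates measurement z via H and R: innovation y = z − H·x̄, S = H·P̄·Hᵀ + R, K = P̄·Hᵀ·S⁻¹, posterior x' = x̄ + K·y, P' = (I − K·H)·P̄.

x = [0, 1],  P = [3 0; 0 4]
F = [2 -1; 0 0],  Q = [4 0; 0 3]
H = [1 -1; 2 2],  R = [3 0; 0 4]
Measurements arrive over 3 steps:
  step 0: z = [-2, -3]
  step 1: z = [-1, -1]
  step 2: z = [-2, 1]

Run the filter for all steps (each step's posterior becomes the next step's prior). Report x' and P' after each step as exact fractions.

step 0: x' = [-113/67, 117/670], P' = [60/67 -24/67; -24/67 249/335]
step 1: x' = [-55421/57329, 32871/114658], P' = [49035/57329 -19614/57329; -19614/57329 42243/57329]
step 2: x' = [-1419527/1919683, 19115889/19196830], P' = [1638465/1919683 -655386/1919683; -655386/1919683 7069821/9598415]

step 0: x̄ = F·x = [-1, 0]
step 0: P̄ = F·P·Fᵀ + Q = [20 0; 0 3]
step 0: y = z − H·x̄ = [-1, -1]
step 0: S = H·P̄·Hᵀ + R = [26 34; 34 96]
step 0: K = P̄·Hᵀ·S⁻¹ = [28/67 18/67; -123/335 129/670]
step 0: x' = x̄ + K·y = [-113/67, 117/670]
step 0: P' = (I − K·H)·P̄ = [60/67 -24/67; -24/67 249/335]
step 1: x̄ = F·x = [-2377/670, 0]
step 1: P̄ = F·P·Fᵀ + Q = [3269/335 0; 0 3]
step 1: y = z − H·x̄ = [1707/670, 2042/335]
step 1: S = H·P̄·Hᵀ + R = [5279/335 4528/335; 4528/335 18436/335]
step 1: K = P̄·Hᵀ·S⁻¹ = [22883/57329 29421/114658; -20619/57329 22629/114658]
step 1: x' = x̄ + K·y = [-55421/57329, 32871/114658]
step 1: P' = (I − K·H)·P̄ = [49035/57329 -19614/57329; -19614/57329 42243/57329]
step 2: x̄ = F·x = [-254555/114658, 0]
step 2: P̄ = F·P·Fᵀ + Q = [546155/57329 0; 0 3]
step 2: y = z − H·x̄ = [25239/114658, 311884/57329]
step 2: S = H·P̄·Hᵀ + R = [890129/57329 748336/57329; 748336/57329 3101884/57329]
step 2: K = P̄·Hᵀ·S⁻¹ = [764617/1919683 983079/3839366; -3448917/9598415 3792891/19196830]
step 2: x' = x̄ + K·y = [-1419527/1919683, 19115889/19196830]
step 2: P' = (I − K·H)·P̄ = [1638465/1919683 -655386/1919683; -655386/1919683 7069821/9598415]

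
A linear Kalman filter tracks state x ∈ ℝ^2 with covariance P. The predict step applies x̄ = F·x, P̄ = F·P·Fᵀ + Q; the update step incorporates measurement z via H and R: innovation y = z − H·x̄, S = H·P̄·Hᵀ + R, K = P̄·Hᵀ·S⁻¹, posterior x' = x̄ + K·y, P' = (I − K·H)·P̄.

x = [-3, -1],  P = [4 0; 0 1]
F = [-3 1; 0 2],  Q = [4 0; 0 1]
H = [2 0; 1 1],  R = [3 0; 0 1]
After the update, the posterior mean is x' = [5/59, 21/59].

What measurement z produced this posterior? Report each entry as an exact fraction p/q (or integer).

z = [-1, 1]

x̄ = F·x = [8, -2]
P̄ = F·P·Fᵀ + Q = [41 2; 2 5]
S = H·P̄·Hᵀ + R = [167 86; 86 51]
K = P̄·Hᵀ·S⁻¹ = [484/1121 129/1121; -398/1121 825/1121]
x' − x̄ = [-467/59, 139/59] = K·y
y = (KᵀK)⁻¹·Kᵀ·(x' − x̄) = [-17, -5]
z = y + H·x̄ = [-17, -5] + [16, 6] = [-1, 1]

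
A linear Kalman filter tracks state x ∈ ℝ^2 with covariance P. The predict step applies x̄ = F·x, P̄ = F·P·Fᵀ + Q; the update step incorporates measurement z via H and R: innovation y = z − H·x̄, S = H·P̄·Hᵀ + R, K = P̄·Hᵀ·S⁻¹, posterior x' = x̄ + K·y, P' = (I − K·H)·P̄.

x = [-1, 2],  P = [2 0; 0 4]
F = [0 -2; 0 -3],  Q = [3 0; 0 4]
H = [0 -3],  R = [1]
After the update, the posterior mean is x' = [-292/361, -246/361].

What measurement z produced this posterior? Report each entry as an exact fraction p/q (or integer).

z = [2]

x̄ = F·x = [-4, -6]
P̄ = F·P·Fᵀ + Q = [19 24; 24 40]
S = H·P̄·Hᵀ + R = [361]
K = P̄·Hᵀ·S⁻¹ = [-72/361; -120/361]
x' − x̄ = [1152/361, 1920/361] = K·y
y = (KᵀK)⁻¹·Kᵀ·(x' − x̄) = [-16]
z = y + H·x̄ = [-16] + [18] = [2]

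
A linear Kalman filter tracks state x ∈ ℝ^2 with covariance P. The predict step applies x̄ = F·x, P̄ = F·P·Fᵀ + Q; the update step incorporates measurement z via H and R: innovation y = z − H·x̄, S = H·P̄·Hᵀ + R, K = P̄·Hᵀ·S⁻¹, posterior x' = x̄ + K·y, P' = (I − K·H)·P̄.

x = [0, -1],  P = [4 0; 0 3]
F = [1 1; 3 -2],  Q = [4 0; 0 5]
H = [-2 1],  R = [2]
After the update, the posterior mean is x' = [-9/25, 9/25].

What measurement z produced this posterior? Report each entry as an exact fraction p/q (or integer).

z = [1]

x̄ = F·x = [-1, 2]
P̄ = F·P·Fᵀ + Q = [11 6; 6 53]
S = H·P̄·Hᵀ + R = [75]
K = P̄·Hᵀ·S⁻¹ = [-16/75; 41/75]
x' − x̄ = [16/25, -41/25] = K·y
y = (KᵀK)⁻¹·Kᵀ·(x' − x̄) = [-3]
z = y + H·x̄ = [-3] + [4] = [1]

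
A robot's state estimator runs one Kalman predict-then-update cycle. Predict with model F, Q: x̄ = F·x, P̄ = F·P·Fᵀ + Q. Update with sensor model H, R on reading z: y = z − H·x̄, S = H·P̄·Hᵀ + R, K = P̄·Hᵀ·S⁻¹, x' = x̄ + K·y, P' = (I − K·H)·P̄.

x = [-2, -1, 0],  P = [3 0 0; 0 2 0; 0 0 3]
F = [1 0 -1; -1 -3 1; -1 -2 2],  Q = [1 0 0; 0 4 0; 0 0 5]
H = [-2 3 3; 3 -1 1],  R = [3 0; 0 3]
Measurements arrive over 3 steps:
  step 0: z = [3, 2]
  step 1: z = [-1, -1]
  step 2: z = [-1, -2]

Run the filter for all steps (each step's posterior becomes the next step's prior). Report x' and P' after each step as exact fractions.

step 0: x' = [5091/7705, 35077/38525, 4123/7705], P' = [2517/1541 20139/7705 -2373/1541; 20139/7705 187603/38525 -22978/7705; -2373/1541 -22978/7705 3286/1541]
step 1: x' = [-1706298334/3003382675, -2334059641/3003382675, 205379731/3003382675], P' = [1867570122/3003382675 2715412878/3003382675 -1537881048/3003382675; 2715412878/3003382675 5912905022/3003382675 -3698874877/3003382675; -1537881048/3003382675 -3698874877/3003382675 3222316382/3003382675]
step 2: x' = [-2778422720191/19182883102666, 21905710627673/47957207756665, -82744326923661/95914415513330], P' = [11927655122079/19182883102666 8675257621005/9591441551333 -9825256400769/19182883102666; 8675257621005/9591441551333 94427012539391/47957207756665 -59070260864491/47957207756665; -9825256400769/19182883102666 -59070260864491/47957207756665 102912758333437/95914415513330]

step 0: x̄ = F·x = [-2, 5, 4]
step 0: P̄ = F·P·Fᵀ + Q = [7 -6 -9; -6 28 21; -9 21 28]
step 0: y = z − H·x̄ = [-28, 9]
step 0: S = H·P̄·Hᵀ + R = [1093 -171; -171 62]
step 0: K = P̄·Hᵀ·S⁻¹ = [-116/7705 1917/7705; 5583/38525 -136/38525; 1362/7705 1271/7705]
step 0: x' = x̄ + K·y = [5091/7705, 35077/38525, 4123/7705]
step 0: P' = (I − K·H)·P̄ = [2517/1541 20139/7705 -2373/1541; 20139/7705 187603/38525 -22978/7705; -2373/1541 -22978/7705 3286/1541]
step 1: x̄ = F·x = [968/7705, -110071/38525, -54379/38525]
step 1: P̄ = F·P·Fᵀ + Q = [12090/1541 -182096/7705 -167274/7705; -182096/7705 3399762/38525 2953413/38525; -167274/7705 2953413/38525 2893762/38525]
step 1: y = z − H·x̄ = [92901/7705, -108737/38525]
step 1: S = H·P̄·Hᵀ + R = [5283597/1541 -3840274/7705; -3840274/7705 3667183/38525]
step 1: K = P̄·Hᵀ·S⁻¹ = [-67514918/3003382675 89961096/600676535; 403754893/3003382675 -97702751/600676535; 548695537/3003382675 153836541/600676535]
step 1: x' = x̄ + K·y = [-1706298334/3003382675, -2334059641/3003382675, 205379731/3003382675]
step 1: P' = (I − K·H)·P̄ = [1867570122/3003382675 2715412878/3003382675 -1537881048/3003382675; 2715412878/3003382675 5912905022/3003382675 -3698874877/3003382675; -1537881048/3003382675 -3698874877/3003382675 3222316382/3003382675]
step 2: x̄ = F·x = [-382335613/600676535, 8913856988/3003382675, 6785177078/3003382675]
step 2: P̄ = F·P·Fᵀ + Q = [446761251/120135307 -5481702373/600676535 -5150884308/600676535; -5481702373/600676535 111881051028/3003382675 91571339568/3003382675; -5150884308/600676535 91571339568/3003382675 100029543833/3003382675]
step 2: y = z − H·x̄ = [-53923841003/3003382675, 371389751/600676535]
step 2: S = H·P̄·Hᵀ + R = [4247120939958/3003382675 -116868658106/600676535; -116868658106/600676535 5928955487/120135307]
step 2: K = P̄·Hᵀ·S⁻¹ = [-426511240145/19182883102666 1434532287243/9591441551333; 1287845254310/9591441551333 -7789469696269/47957207756665; 3504618254737/19182883102666 12279072341814/47957207756665]
step 2: x' = x̄ + K·y = [-2778422720191/19182883102666, 21905710627673/47957207756665, -82744326923661/95914415513330]
step 2: P' = (I − K·H)·P̄ = [11927655122079/19182883102666 8675257621005/9591441551333 -9825256400769/19182883102666; 8675257621005/9591441551333 94427012539391/47957207756665 -59070260864491/47957207756665; -9825256400769/19182883102666 -59070260864491/47957207756665 102912758333437/95914415513330]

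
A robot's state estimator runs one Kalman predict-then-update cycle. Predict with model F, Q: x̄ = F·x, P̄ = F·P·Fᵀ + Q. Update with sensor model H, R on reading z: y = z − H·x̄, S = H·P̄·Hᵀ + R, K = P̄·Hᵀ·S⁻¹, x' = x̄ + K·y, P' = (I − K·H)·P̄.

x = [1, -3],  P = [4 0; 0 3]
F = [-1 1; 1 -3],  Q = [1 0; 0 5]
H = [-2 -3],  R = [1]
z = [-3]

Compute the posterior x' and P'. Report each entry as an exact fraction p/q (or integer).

x̄ = F·x = [-4, 10]
P̄ = F·P·Fᵀ + Q = [8 -13; -13 36]
y = z − H·x̄ = [19]
S = H·P̄·Hᵀ + R = [201]
K = P̄·Hᵀ·S⁻¹ = [23/201; -82/201]
x' = x̄ + K·y = [-367/201, 452/201]
P' = (I − K·H)·P̄ = [1079/201 -727/201; -727/201 512/201]

x' = [-367/201, 452/201]
P' = [1079/201 -727/201; -727/201 512/201]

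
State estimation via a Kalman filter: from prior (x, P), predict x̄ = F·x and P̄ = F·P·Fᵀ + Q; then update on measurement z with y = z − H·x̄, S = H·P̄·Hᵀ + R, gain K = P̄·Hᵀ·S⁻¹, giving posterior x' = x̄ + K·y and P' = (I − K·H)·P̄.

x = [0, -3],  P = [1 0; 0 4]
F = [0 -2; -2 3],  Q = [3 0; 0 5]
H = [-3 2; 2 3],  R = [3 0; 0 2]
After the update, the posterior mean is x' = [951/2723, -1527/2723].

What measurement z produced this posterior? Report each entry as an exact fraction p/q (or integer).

z = [-2, -1]

x̄ = F·x = [6, -9]
P̄ = F·P·Fᵀ + Q = [19 -24; -24 45]
S = H·P̄·Hᵀ + R = [642 276; 276 195]
K = P̄·Hᵀ·S⁻¹ = [-3697/16338 1192/8169; 421/2723 619/2723]
x' − x̄ = [-15387/2723, 22980/2723] = K·y
y = (KᵀK)⁻¹·Kᵀ·(x' − x̄) = [34, 14]
z = y + H·x̄ = [34, 14] + [-36, -15] = [-2, -1]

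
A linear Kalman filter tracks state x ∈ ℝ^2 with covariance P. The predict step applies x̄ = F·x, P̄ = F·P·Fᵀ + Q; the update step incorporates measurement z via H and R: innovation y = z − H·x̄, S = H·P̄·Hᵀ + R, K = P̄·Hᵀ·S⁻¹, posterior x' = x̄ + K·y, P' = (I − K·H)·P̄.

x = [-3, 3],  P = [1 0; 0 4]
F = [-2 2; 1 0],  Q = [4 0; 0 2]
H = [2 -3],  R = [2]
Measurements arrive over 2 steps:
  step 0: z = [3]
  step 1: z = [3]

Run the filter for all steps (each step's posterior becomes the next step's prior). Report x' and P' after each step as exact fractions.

step 0: x' = [168/149, -57/149], P' = [660/149 404/149; 404/149 278/149]
step 1: x' = [-1521/2441, -13203/9764], P' = [6372/2441 3934/2441; 3934/2441 5895/4882]

step 0: x̄ = F·x = [12, -3]
step 0: P̄ = F·P·Fᵀ + Q = [24 -2; -2 3]
step 0: y = z − H·x̄ = [-30]
step 0: S = H·P̄·Hᵀ + R = [149]
step 0: K = P̄·Hᵀ·S⁻¹ = [54/149; -13/149]
step 0: x' = x̄ + K·y = [168/149, -57/149]
step 0: P' = (I − K·H)·P̄ = [660/149 404/149; 404/149 278/149]
step 1: x̄ = F·x = [-450/149, 168/149]
step 1: P̄ = F·P·Fᵀ + Q = [1116/149 -512/149; -512/149 958/149]
step 1: y = z − H·x̄ = [1851/149]
step 1: S = H·P̄·Hᵀ + R = [19528/149]
step 1: K = P̄·Hᵀ·S⁻¹ = [471/2441; -1949/9764]
step 1: x' = x̄ + K·y = [-1521/2441, -13203/9764]
step 1: P' = (I − K·H)·P̄ = [6372/2441 3934/2441; 3934/2441 5895/4882]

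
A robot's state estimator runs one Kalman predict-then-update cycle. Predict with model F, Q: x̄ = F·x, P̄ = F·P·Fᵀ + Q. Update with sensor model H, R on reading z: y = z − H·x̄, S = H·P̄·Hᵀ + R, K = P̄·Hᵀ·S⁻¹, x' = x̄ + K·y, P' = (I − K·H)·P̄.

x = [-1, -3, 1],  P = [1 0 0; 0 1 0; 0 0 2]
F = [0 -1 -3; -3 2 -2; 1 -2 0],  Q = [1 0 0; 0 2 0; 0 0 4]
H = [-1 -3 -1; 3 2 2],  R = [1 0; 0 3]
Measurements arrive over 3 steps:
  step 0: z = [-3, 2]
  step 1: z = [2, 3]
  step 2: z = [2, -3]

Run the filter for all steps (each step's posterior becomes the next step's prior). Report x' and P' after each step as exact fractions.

step 0: x' = [-3092/3563, 2125/3563, 6745/3563], P' = [5500/3563 58/509 -7114/3563; 58/509 1353/3563 -2841/3563; -7114/3563 -2841/3563 14667/3563]
step 1: x' = [847030905/593459087, -705907526/593459087, 188654018/593459087], P' = [990735727/593459087 58676318/593459087 -1249962656/593459087; 58676318/593459087 215765994/593459087 -441463632/593459087; -1249962656/593459087 -441463632/593459087 2445190404/593459087]
step 2: x' = [-13525488560997/14459214628237, -10642810919625/14459214628237, 12474972547389/14459214628237], P' = [24132742033737/14459214628237 1397499003620/14459214628237 -30386641568690/14459214628237; 1397499003620/14459214628237 5256879439847/14459214628237 -10718946346475/14459214628237; -30386641568690/14459214628237 -10718946346475/14459214628237 59427151507289/14459214628237]

step 0: x̄ = F·x = [0, -5, 5]
step 0: P̄ = F·P·Fᵀ + Q = [20 10 2; 10 23 -7; 2 -7 9]
step 0: y = z − H·x̄ = [-13, 2]
step 0: S = H·P̄·Hᵀ + R = [259 -280; -280 399]
step 0: K = P̄·Hᵀ·S⁻¹ = [396/3563 1028/3563; -232/509 -586/3563; 970/3563 110/509]
step 0: x' = x̄ + K·y = [-3092/3563, 2125/3563, 6745/3563]
step 0: P' = (I − K·H)·P̄ = [5500/3563 58/509 -7114/3563; 58/509 1353/3563 -2841/3563; -7114/3563 -2841/3563 14667/3563]
step 1: x̄ = F·x = [-22360/3563, 36/3563, -7342/3563]
step 1: P̄ = F·P·Fᵀ + Q = [119873/3563 4836/509 6596/3563; 4836/509 53194/3563 -15800/3563; 6596/3563 -15800/3563 23540/3563]
step 1: y = z − H·x̄ = [-22468/3563, 92381/3563]
step 1: S = H·P̄·Hᵀ + R = [747226/3563 -143545/509; -143545/509 1755458/3563]
step 1: K = P̄·Hᵀ·S⁻¹ = [83197975/593459087 196544835/593459087; -264510668/593459087 -91788774/593459087; 129163148/593459087 85855192/593459087]
step 1: x' = x̄ + K·y = [847030905/593459087, -705907526/593459087, 188654018/593459087]
step 1: P' = (I − K·H)·P̄ = [990735727/593459087 58676318/593459087 -1249962656/593459087; 58676318/593459087 215765994/593459087 -441463632/593459087; -1249962656/593459087 -441463632/593459087 2445190404/593459087]
step 2: x̄ = F·x = [139945472/593459087, -4330215803/593459087, 2258845957/593459087]
step 2: P̄ = F·P·Fᵀ + Q = [20167156925/593459087 4931830014/593459087 1473961846/593459087; 4931830014/593459087 8575406677/593459087 -2631789829/593459087; 1473961846/593459087 -2631789829/593459087 3992930779/593459087]
step 2: y = z − H·x̄ = [-9404937806/593459087, 1942526015/593459087]
step 2: S = H·P̄·Hᵀ + R = [118680371686/593459087 -160505393147/593459087; -160505393147/593459087 289373323098/593459087]
step 2: K = P̄·Hᵀ·S⁻¹ = [2061402524093/14459214628237 4806646990357/14459214628237; -6449190976686/14459214628237 -2243878934132/14459214628237; 3116329100826/14459214628237 2085495205186/14459214628237]
step 2: x' = x̄ + K·y = [-13525488560997/14459214628237, -10642810919625/14459214628237, 12474972547389/14459214628237]
step 2: P' = (I − K·H)·P̄ = [24132742033737/14459214628237 1397499003620/14459214628237 -30386641568690/14459214628237; 1397499003620/14459214628237 5256879439847/14459214628237 -10718946346475/14459214628237; -30386641568690/14459214628237 -10718946346475/14459214628237 59427151507289/14459214628237]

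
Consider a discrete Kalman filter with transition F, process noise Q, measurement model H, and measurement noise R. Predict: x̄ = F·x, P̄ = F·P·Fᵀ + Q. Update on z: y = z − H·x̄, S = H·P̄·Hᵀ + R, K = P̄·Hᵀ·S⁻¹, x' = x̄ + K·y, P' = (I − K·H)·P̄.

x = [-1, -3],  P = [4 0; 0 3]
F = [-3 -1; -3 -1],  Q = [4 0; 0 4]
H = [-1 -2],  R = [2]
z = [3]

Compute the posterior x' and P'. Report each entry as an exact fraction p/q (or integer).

x' = [-303/373, -387/373]
P' = [1398/373 -578/373; -578/373 414/373]

x̄ = F·x = [6, 6]
P̄ = F·P·Fᵀ + Q = [43 39; 39 43]
y = z − H·x̄ = [21]
S = H·P̄·Hᵀ + R = [373]
K = P̄·Hᵀ·S⁻¹ = [-121/373; -125/373]
x' = x̄ + K·y = [-303/373, -387/373]
P' = (I − K·H)·P̄ = [1398/373 -578/373; -578/373 414/373]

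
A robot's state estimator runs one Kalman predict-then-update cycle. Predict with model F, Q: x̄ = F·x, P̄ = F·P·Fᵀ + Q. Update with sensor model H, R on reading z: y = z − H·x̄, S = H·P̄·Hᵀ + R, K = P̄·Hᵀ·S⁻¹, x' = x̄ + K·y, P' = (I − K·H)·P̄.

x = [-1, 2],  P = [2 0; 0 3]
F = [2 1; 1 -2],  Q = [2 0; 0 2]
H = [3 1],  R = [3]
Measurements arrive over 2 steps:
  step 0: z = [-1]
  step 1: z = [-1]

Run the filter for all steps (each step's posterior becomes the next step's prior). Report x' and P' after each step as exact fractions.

step 0: x' = [37/31, -145/31], P' = [243/124 -309/62; -309/62 471/31]
step 1: x' = [-20491/7991, 55222/7991], P' = [38962/7991 -115482/7991; -115482/7991 365091/7991]

step 0: x̄ = F·x = [0, -5]
step 0: P̄ = F·P·Fᵀ + Q = [13 -2; -2 16]
step 0: y = z − H·x̄ = [4]
step 0: S = H·P̄·Hᵀ + R = [124]
step 0: K = P̄·Hᵀ·S⁻¹ = [37/124; 5/62]
step 0: x' = x̄ + K·y = [37/31, -145/31]
step 0: P' = (I − K·H)·P̄ = [243/124 -309/62; -309/62 471/31]
step 1: x̄ = F·x = [-71/31, 327/31]
step 1: P̄ = F·P·Fᵀ + Q = [158/31 -357/31; -357/31 10499/124]
step 1: y = z − H·x̄ = [-145/31]
step 1: S = H·P̄·Hᵀ + R = [7991/124]
step 1: K = P̄·Hᵀ·S⁻¹ = [468/7991; 6215/7991]
step 1: x' = x̄ + K·y = [-20491/7991, 55222/7991]
step 1: P' = (I − K·H)·P̄ = [38962/7991 -115482/7991; -115482/7991 365091/7991]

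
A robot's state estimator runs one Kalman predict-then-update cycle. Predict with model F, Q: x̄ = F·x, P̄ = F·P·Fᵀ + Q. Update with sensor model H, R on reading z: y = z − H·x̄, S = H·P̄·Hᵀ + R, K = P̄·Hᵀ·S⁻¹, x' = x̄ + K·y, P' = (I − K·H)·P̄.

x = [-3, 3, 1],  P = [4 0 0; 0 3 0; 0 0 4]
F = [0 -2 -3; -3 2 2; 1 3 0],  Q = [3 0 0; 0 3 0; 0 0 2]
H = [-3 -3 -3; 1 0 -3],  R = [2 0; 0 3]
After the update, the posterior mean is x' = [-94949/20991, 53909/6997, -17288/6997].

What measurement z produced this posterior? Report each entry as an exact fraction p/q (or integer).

x̄ = F·x = [-9, 17, 6]
P̄ = F·P·Fᵀ + Q = [51 -36 -18; -36 67 6; -18 6 33]
S = H·P̄·Hᵀ + R = [497 198; 198 459]
K = P̄·Hᵀ·S⁻¹ = [-617/6997 16801/62973; -1491/6997 -180/6997; -213/6997 -5075/20991]
x' − x̄ = [93970/20991, -65040/6997, -59270/6997] = K·y
y = (KᵀK)⁻¹·Kᵀ·(x' − x̄) = [40, 30]
z = y + H·x̄ = [40, 30] + [-42, -27] = [-2, 3]

z = [-2, 3]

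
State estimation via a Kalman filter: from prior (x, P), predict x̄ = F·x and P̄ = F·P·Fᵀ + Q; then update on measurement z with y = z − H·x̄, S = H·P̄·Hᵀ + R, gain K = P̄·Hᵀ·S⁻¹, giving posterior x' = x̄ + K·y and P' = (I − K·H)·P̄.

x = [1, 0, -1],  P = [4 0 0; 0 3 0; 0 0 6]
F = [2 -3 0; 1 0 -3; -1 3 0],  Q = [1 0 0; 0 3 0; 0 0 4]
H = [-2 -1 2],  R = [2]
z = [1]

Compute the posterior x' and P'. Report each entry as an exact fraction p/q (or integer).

x' = [-412/707, 1893/707, 877/707]
P' = [3552/707 -8454/707 -841/707; -8454/707 35902/707 9412/707; -841/707 9412/707 4009/707]

x̄ = F·x = [2, 4, -1]
P̄ = F·P·Fᵀ + Q = [44 8 -35; 8 61 -4; -35 -4 35]
y = z − H·x̄ = [11]
S = H·P̄·Hᵀ + R = [707]
K = P̄·Hᵀ·S⁻¹ = [-166/707; -85/707; 144/707]
x' = x̄ + K·y = [-412/707, 1893/707, 877/707]
P' = (I − K·H)·P̄ = [3552/707 -8454/707 -841/707; -8454/707 35902/707 9412/707; -841/707 9412/707 4009/707]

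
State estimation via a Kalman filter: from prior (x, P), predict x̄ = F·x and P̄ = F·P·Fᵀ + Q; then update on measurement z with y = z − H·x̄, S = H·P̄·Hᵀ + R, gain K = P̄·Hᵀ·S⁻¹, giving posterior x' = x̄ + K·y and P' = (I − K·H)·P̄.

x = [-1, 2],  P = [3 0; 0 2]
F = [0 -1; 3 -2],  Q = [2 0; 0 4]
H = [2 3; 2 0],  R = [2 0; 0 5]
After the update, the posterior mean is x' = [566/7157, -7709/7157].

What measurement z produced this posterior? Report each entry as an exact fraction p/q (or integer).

x̄ = F·x = [-2, -7]
P̄ = F·P·Fᵀ + Q = [4 4; 4 39]
S = H·P̄·Hᵀ + R = [417 40; 40 21]
K = P̄·Hᵀ·S⁻¹ = [100/7157 2536/7157; 2305/7157 -1664/7157]
x' − x̄ = [14880/7157, 42390/7157] = K·y
y = (KᵀK)⁻¹·Kᵀ·(x' − x̄) = [22, 5]
z = y + H·x̄ = [22, 5] + [-25, -4] = [-3, 1]

z = [-3, 1]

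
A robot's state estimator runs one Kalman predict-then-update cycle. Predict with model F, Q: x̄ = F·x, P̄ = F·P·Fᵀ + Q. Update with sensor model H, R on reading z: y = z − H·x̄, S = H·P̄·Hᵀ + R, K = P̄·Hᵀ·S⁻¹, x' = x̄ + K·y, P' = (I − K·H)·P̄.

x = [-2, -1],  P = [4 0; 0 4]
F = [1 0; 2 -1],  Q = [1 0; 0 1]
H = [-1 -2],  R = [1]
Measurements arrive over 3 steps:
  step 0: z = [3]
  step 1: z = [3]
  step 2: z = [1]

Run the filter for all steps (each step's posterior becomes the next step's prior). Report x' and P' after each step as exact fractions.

step 0: x' = [-139/122, -58/61], P' = [169/122 -37/61; -37/61 31/61]
step 1: x' = [-1346/1337, -6711/6685], P' = [1151/1337 -464/1337; -464/1337 2522/6685]
step 2: x' = [-160854/240473, -46581/240473], P' = [206952/240473 -83426/240473; -83426/240473 90135/240473]

step 0: x̄ = F·x = [-2, -3]
step 0: P̄ = F·P·Fᵀ + Q = [5 8; 8 21]
step 0: y = z − H·x̄ = [-5]
step 0: S = H·P̄·Hᵀ + R = [122]
step 0: K = P̄·Hᵀ·S⁻¹ = [-21/122; -25/61]
step 0: x' = x̄ + K·y = [-139/122, -58/61]
step 0: P' = (I − K·H)·P̄ = [169/122 -37/61; -37/61 31/61]
step 1: x̄ = F·x = [-139/122, -81/61]
step 1: P̄ = F·P·Fᵀ + Q = [291/122 206/61; 206/61 578/61]
step 1: y = z − H·x̄ = [-97/122]
step 1: S = H·P̄·Hᵀ + R = [6685/122]
step 1: K = P̄·Hᵀ·S⁻¹ = [-223/1337; -2724/6685]
step 1: x' = x̄ + K·y = [-1346/1337, -6711/6685]
step 1: P' = (I − K·H)·P̄ = [1151/1337 -464/1337; -464/1337 2522/6685]
step 2: x̄ = F·x = [-1346/1337, -6749/6685]
step 2: P̄ = F·P·Fᵀ + Q = [2488/1337 2766/1337; 2766/1337 41507/6685]
step 2: y = z − H·x̄ = [-13543/6685]
step 2: S = H·P̄·Hᵀ + R = [240473/6685]
step 2: K = P̄·Hᵀ·S⁻¹ = [-40100/240473; -96844/240473]
step 2: x' = x̄ + K·y = [-160854/240473, -46581/240473]
step 2: P' = (I − K·H)·P̄ = [206952/240473 -83426/240473; -83426/240473 90135/240473]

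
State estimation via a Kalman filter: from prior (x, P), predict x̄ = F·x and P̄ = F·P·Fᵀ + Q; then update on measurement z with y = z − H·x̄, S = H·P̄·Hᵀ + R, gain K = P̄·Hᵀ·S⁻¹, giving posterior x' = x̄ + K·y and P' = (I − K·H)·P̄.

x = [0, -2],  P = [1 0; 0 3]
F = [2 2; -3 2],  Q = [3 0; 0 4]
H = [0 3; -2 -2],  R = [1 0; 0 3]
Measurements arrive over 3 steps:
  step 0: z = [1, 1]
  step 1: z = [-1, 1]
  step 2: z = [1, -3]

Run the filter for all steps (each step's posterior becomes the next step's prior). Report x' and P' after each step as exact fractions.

step 0: x' = [-7663/8353, 5515/16706], P' = [6833/8353 -869/8353; -869/8353 1831/16706]
step 1: x' = [-562689/3486698, -2127099/6973396], P' = [1275564/1743349 -343809/3486698; -343809/3486698 761019/6973396]
step 2: x' = [3292082013/4035656014, 1460686197/4035656014], P' = [1471725402/2017828007 -197841966/2017828007; -197841966/2017828007 439870299/4035656014]

step 0: x̄ = F·x = [-4, -4]
step 0: P̄ = F·P·Fᵀ + Q = [19 6; 6 25]
step 0: y = z − H·x̄ = [13, -15]
step 0: S = H·P̄·Hᵀ + R = [226 -186; -186 227]
step 0: K = P̄·Hᵀ·S⁻¹ = [-2607/8353 -3976/8353; 5493/16706 -31/8353]
step 0: x' = x̄ + K·y = [-7663/8353, 5515/16706]
step 0: P' = (I − K·H)·P̄ = [6833/8353 -869/8353; -869/8353 1831/16706]
step 1: x̄ = F·x = [-9811/8353, 28504/8353]
step 1: P̄ = F·P·Fᵀ + Q = [49101/8353 -35598/8353; -35598/8353 108999/8353]
step 1: y = z − H·x̄ = [-93865/8353, 45739/8353]
step 1: S = H·P̄·Hᵀ + R = [989344/8353 -440406/8353; -440406/8353 372675/8353]
step 1: K = P̄·Hᵀ·S⁻¹ = [-1031427/3486698 -17111/40543; 2283057/6973396 -569/81086]
step 1: x' = x̄ + K·y = [-562689/3486698, -2127099/6973396]
step 1: P' = (I − K·H)·P̄ = [1275564/1743349 -343809/3486698; -343809/3486698 761019/6973396]
step 2: x̄ = F·x = [-75639/81086, -219516/1743349]
step 2: P̄ = F·P·Fᵀ + Q = [226002/40543 -152292/40543; -152292/40543 21277345/1743349]
step 2: y = z − H·x̄ = [2401897/1743349, -8921556/1743349]
step 2: S = H·P̄·Hᵀ + R = [193239454/1743349 -88372734/1743349; -88372734/1743349 76823323/1743349]
step 2: K = P̄·Hᵀ·S⁻¹ = [-593525898/2017828007 -849255624/2017828007; 1319610897/4035656014 -14728789/2017828007]
step 2: x' = x̄ + K·y = [3292082013/4035656014, 1460686197/4035656014]
step 2: P' = (I − K·H)·P̄ = [1471725402/2017828007 -197841966/2017828007; -197841966/2017828007 439870299/4035656014]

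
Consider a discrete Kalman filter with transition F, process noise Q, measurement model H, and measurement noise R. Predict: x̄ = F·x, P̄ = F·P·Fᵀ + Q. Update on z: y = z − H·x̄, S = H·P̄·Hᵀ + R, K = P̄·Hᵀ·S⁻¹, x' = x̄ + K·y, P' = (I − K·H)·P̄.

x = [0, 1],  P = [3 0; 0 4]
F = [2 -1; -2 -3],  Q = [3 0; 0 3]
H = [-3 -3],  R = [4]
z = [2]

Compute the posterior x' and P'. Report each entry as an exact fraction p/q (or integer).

x' = [-32/317, -186/317]
P' = [8797/634 -8721/634; -8721/634 8925/634]

x̄ = F·x = [-1, -3]
P̄ = F·P·Fᵀ + Q = [19 0; 0 51]
y = z − H·x̄ = [-10]
S = H·P̄·Hᵀ + R = [634]
K = P̄·Hᵀ·S⁻¹ = [-57/634; -153/634]
x' = x̄ + K·y = [-32/317, -186/317]
P' = (I − K·H)·P̄ = [8797/634 -8721/634; -8721/634 8925/634]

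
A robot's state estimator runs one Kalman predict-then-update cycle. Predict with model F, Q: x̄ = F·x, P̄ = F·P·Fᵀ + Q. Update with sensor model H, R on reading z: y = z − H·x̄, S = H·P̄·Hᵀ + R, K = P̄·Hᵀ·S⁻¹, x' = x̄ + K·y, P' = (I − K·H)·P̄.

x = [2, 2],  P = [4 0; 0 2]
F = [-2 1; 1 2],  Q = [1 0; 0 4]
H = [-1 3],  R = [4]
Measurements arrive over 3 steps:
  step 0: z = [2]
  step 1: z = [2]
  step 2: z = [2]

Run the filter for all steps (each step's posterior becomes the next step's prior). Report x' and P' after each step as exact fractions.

step 0: x' = [176/191, 210/191], P' = [2668/191 848/191; 848/191 352/191]
step 1: x' = [144406/125731, 134020/125731], P' = [639332/125731 173976/125731; 173976/125731 100488/125731]
step 2: x' = [22649876/32349271, 30637030/32349271], P' = [159944412/32349271 44132816/32349271; 44132816/32349271 25804208/32349271]

step 0: x̄ = F·x = [-2, 6]
step 0: P̄ = F·P·Fᵀ + Q = [19 -4; -4 16]
step 0: y = z − H·x̄ = [-18]
step 0: S = H·P̄·Hᵀ + R = [191]
step 0: K = P̄·Hᵀ·S⁻¹ = [-31/191; 52/191]
step 0: x' = x̄ + K·y = [176/191, 210/191]
step 0: P' = (I − K·H)·P̄ = [2668/191 848/191; 848/191 352/191]
step 1: x̄ = F·x = [-142/191, 596/191]
step 1: P̄ = F·P·Fᵀ + Q = [7823/191 -7176/191; -7176/191 8232/191]
step 1: y = z − H·x̄ = [-1548/191]
step 1: S = H·P̄·Hᵀ + R = [125731/191]
step 1: K = P̄·Hᵀ·S⁻¹ = [-29351/125731; 31872/125731]
step 1: x' = x̄ + K·y = [144406/125731, 134020/125731]
step 1: P' = (I − K·H)·P̄ = [639332/125731 173976/125731; 173976/125731 100488/125731]
step 2: x̄ = F·x = [-154792/125731, 412446/125731]
step 2: P̄ = F·P·Fᵀ + Q = [2087643/125731 -1599616/125731; -1599616/125731 2240112/125731]
step 2: y = z − H·x̄ = [-1140668/125731]
step 2: S = H·P̄·Hᵀ + R = [32349271/125731]
step 2: K = P̄·Hᵀ·S⁻¹ = [-6886491/32349271; 8319952/32349271]
step 2: x' = x̄ + K·y = [22649876/32349271, 30637030/32349271]
step 2: P' = (I − K·H)·P̄ = [159944412/32349271 44132816/32349271; 44132816/32349271 25804208/32349271]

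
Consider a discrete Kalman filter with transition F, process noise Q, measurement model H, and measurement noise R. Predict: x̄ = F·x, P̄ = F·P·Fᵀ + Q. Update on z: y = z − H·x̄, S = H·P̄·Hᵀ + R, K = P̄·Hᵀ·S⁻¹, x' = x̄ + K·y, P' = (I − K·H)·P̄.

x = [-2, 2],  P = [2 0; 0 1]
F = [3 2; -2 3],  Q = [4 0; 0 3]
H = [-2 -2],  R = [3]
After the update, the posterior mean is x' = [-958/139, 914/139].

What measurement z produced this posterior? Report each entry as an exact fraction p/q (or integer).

x̄ = F·x = [-2, 10]
P̄ = F·P·Fᵀ + Q = [26 -6; -6 20]
S = H·P̄·Hᵀ + R = [139]
K = P̄·Hᵀ·S⁻¹ = [-40/139; -28/139]
x' − x̄ = [-680/139, -476/139] = K·y
y = (KᵀK)⁻¹·Kᵀ·(x' − x̄) = [17]
z = y + H·x̄ = [17] + [-16] = [1]

z = [1]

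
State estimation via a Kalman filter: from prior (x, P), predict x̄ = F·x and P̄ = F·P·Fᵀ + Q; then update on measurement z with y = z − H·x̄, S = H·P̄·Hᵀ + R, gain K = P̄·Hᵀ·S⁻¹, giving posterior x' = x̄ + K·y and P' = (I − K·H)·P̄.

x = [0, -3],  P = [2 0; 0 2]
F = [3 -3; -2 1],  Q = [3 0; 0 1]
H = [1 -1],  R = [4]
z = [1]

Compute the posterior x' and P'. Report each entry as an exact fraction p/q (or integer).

x̄ = F·x = [9, -3]
P̄ = F·P·Fᵀ + Q = [39 -18; -18 11]
y = z − H·x̄ = [-11]
S = H·P̄·Hᵀ + R = [90]
K = P̄·Hᵀ·S⁻¹ = [19/30; -29/90]
x' = x̄ + K·y = [61/30, 49/90]
P' = (I − K·H)·P̄ = [29/10 11/30; 11/30 149/90]

x' = [61/30, 49/90]
P' = [29/10 11/30; 11/30 149/90]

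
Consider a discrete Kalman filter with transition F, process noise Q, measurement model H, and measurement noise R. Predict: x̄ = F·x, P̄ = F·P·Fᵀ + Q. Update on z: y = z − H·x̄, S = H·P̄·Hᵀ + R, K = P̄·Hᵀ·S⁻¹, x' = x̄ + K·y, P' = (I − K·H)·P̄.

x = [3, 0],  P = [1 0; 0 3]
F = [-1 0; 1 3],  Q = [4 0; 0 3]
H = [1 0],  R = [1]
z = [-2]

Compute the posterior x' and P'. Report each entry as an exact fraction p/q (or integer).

x' = [-13/6, 17/6]
P' = [5/6 -1/6; -1/6 185/6]

x̄ = F·x = [-3, 3]
P̄ = F·P·Fᵀ + Q = [5 -1; -1 31]
y = z − H·x̄ = [1]
S = H·P̄·Hᵀ + R = [6]
K = P̄·Hᵀ·S⁻¹ = [5/6; -1/6]
x' = x̄ + K·y = [-13/6, 17/6]
P' = (I − K·H)·P̄ = [5/6 -1/6; -1/6 185/6]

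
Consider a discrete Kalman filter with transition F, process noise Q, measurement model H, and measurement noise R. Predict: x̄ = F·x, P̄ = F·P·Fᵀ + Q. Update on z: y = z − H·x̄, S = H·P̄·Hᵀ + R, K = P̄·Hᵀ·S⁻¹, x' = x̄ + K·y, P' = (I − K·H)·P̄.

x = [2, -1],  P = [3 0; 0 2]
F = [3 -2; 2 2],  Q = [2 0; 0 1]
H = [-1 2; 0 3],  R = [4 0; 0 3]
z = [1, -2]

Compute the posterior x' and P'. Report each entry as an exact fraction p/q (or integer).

x' = [-153/148, -149/296]
P' = [2745/592 697/1184; 697/1184 761/2368]

x̄ = F·x = [8, 2]
P̄ = F·P·Fᵀ + Q = [37 10; 10 21]
y = z − H·x̄ = [5, -8]
S = H·P̄·Hᵀ + R = [85 96; 96 192]
K = P̄·Hᵀ·S⁻¹ = [-32/37 697/1184; 1/74 761/2368]
x' = x̄ + K·y = [-153/148, -149/296]
P' = (I − K·H)·P̄ = [2745/592 697/1184; 697/1184 761/2368]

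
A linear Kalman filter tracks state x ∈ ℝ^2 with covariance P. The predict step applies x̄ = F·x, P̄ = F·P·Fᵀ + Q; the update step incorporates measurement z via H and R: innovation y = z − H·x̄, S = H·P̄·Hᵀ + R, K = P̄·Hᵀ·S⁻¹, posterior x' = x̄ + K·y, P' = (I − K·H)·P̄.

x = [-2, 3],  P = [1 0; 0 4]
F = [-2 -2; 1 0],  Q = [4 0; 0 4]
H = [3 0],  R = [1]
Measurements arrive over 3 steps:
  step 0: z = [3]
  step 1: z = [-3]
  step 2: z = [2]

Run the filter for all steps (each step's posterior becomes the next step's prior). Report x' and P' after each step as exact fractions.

step 0: x' = [214/217, -488/217], P' = [24/217 -2/217; -2/217 1049/217]
step 1: x' = [-45748/46513, 47266/46513], P' = [5144/46513 -44/46513; -44/46513 191116/46513]
step 2: x' = [5821404/8783173, -8705908/8783173], P' = [970740/8783173 -10200/8783173; -10200/8783173 36083916/8783173]

step 0: x̄ = F·x = [-2, -2]
step 0: P̄ = F·P·Fᵀ + Q = [24 -2; -2 5]
step 0: y = z − H·x̄ = [9]
step 0: S = H·P̄·Hᵀ + R = [217]
step 0: K = P̄·Hᵀ·S⁻¹ = [72/217; -6/217]
step 0: x' = x̄ + K·y = [214/217, -488/217]
step 0: P' = (I − K·H)·P̄ = [24/217 -2/217; -2/217 1049/217]
step 1: x̄ = F·x = [548/217, 214/217]
step 1: P̄ = F·P·Fᵀ + Q = [5144/217 -44/217; -44/217 892/217]
step 1: y = z − H·x̄ = [-2295/217]
step 1: S = H·P̄·Hᵀ + R = [46513/217]
step 1: K = P̄·Hᵀ·S⁻¹ = [15432/46513; -132/46513]
step 1: x' = x̄ + K·y = [-45748/46513, 47266/46513]
step 1: P' = (I − K·H)·P̄ = [5144/46513 -44/46513; -44/46513 191116/46513]
step 2: x̄ = F·x = [-3036/46513, -45748/46513]
step 2: P̄ = F·P·Fᵀ + Q = [970740/46513 -10200/46513; -10200/46513 191196/46513]
step 2: y = z − H·x̄ = [102134/46513]
step 2: S = H·P̄·Hᵀ + R = [8783173/46513]
step 2: K = P̄·Hᵀ·S⁻¹ = [2912220/8783173; -30600/8783173]
step 2: x' = x̄ + K·y = [5821404/8783173, -8705908/8783173]
step 2: P' = (I − K·H)·P̄ = [970740/8783173 -10200/8783173; -10200/8783173 36083916/8783173]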